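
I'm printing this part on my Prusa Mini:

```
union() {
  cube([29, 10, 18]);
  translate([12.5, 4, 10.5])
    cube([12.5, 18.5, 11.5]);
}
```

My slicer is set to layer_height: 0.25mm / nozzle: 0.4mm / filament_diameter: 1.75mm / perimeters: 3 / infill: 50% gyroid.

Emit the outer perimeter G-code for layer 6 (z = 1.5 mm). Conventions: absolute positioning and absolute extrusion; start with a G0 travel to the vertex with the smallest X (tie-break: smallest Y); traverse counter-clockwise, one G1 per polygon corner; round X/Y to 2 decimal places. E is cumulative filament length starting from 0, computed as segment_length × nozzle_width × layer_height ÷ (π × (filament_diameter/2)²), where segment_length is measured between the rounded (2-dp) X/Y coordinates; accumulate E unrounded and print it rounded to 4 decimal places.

At z = 1.5 mm: the cube (footprint 29×10) is included at this height; the cube at (12.5, 4) does not reach this height (z outside [10.5, 22]); Combining (union): only the 29×10 cube is present, so the union is just that shape — 1 connected region. The outline is a single polygon with 4 vertices. Extrusion per mm of travel: 0.4 × 0.25 / (π × 0.875²) = 0.041575. Accumulating E over each segment gives final E = 3.2429.

G0 X0.00 Y0.00 Z1.50
G1 X29.00 Y0.00 E1.2057
G1 X29.00 Y10.00 E1.6214
G1 X0.00 Y10.00 E2.8271
G1 X0.00 Y0.00 E3.2429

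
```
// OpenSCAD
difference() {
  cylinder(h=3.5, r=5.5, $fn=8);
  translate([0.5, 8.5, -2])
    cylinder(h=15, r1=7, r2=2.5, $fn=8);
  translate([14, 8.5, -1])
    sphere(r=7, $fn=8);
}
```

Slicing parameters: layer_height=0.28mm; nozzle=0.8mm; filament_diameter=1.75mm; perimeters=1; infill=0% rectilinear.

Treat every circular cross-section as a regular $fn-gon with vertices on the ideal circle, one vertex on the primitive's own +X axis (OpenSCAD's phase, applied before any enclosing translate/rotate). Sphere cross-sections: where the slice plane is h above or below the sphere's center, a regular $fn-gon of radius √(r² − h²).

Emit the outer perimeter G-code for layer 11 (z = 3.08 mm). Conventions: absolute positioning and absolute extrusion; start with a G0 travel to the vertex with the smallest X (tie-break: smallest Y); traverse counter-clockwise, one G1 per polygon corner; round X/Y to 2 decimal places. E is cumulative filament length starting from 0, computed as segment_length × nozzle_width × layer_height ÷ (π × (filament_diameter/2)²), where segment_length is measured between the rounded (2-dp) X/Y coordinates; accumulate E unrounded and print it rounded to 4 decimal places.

G0 X-5.50 Y0.00 Z3.08
G1 X-3.89 Y-3.89 E0.3921
G1 X0.00 Y-5.50 E0.7841
G1 X3.89 Y-3.89 E1.1762
G1 X5.50 Y0.00 E1.5683
G1 X3.89 Y3.89 E1.9604
G1 X3.24 Y4.16 E2.0259
G1 X0.50 Y3.02 E2.3023
G1 X-2.74 Y4.37 E2.6292
G1 X-3.89 Y3.89 E2.7452
G1 X-5.50 Y0.00 E3.1373

At z = 3.08 mm: the cylinder: section is a regular 8-gon, circumradius r=5.5; the cone at (0.5, 8.5) contributes a regular 8-gon of circumradius 5.476 (interpolated between r1=7 and r2=2.5 at t=0.339); the sphere at (14, 8.5): section is a regular 8-gon, circumradius = √(r²−h²) = √(7²−4.08²) = 5.688; After the difference (first − rest): starting from the r=5.5 cylinder, the cone at (0.5, 8.5) partially overlaps it — only the 7.35 mm² overlap (of its 84.81 mm²) is removed, clipping the outline; the r=7 sphere at (14, 8.5) misses the remaining region (no effect) — 1 connected region. The outline is a single polygon with 10 vertices. Extrusion per mm of travel: 0.8 × 0.28 / (π × 0.875²) = 0.093128. Accumulating E over each segment gives final E = 3.1373.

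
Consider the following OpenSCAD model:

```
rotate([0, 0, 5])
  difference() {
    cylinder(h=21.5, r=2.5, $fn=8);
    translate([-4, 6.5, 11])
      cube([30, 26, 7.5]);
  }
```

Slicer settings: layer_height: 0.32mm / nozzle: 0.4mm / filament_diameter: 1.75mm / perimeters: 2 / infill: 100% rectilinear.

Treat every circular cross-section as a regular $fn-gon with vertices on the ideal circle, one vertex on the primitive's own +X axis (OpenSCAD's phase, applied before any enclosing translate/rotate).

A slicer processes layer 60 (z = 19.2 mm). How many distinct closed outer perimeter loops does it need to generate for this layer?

At z = 19.2 mm: the r=2.5 cylinder gives a regular 8-gon of circumradius 2.5 (constant along its height); the cube at (-4, 6.5) does not reach this height (z outside [11, 18.5]); Taking the first minus the rest: none of the subtracted shapes is present at this height, so the r=2.5 cylinder is unchanged — 1 connected region; (rotated 5° about Z; rotation is an isometry so areas/perimeters/island counts are preserved). The result has 1 disconnected region.

1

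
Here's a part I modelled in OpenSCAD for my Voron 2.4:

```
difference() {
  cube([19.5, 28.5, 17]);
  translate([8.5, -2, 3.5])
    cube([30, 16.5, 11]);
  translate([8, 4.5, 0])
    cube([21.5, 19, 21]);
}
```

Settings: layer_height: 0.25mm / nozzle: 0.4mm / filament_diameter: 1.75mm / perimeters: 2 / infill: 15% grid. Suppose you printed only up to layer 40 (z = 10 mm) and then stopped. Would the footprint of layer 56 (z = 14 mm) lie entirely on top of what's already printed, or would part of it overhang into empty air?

Compare the two slices. At z = 10: the cube is present — its section is the full 19.5×28.5 rectangle (area 555.75 mm²); the cube at (8.5, -2) (footprint 30×16.5) is included at this height (area 495.00 mm²); the 21.5×19 cube at (8, 4.5) contributes its full rectangle (area 408.50 mm²); After the difference (first − rest): starting from the 19.5×28.5 cube (555.75 mm²), the 30×16.5 cube at (8.5, -2) partially overlaps it — only the 159.50 mm² overlap (of its 495.00 mm²) is removed, clipping the outline; the 21.5×19 cube at (8, 4.5) partially overlaps it — only the 108.50 mm² overlap (of its 408.50 mm²) is removed, clipping the outline — area = 287.75 mm². At z = 14: the cube (footprint 19.5×28.5) is included at this height (area 555.75 mm²); the 30×16.5 cube at (8.5, -2) contributes its full rectangle (area 495.00 mm²); the cube at (8, 4.5) (footprint 21.5×19) is included at this height (area 408.50 mm²); Taking the first minus the rest: starting from the 19.5×28.5 cube (555.75 mm²), the 30×16.5 cube at (8.5, -2) partially overlaps it — only the 159.50 mm² overlap (of its 495.00 mm²) is removed, clipping the outline; the 21.5×19 cube at (8, 4.5) partially overlaps it — only the 108.50 mm² overlap (of its 408.50 mm²) is removed, clipping the outline — area = 287.75 mm². Checking containment: the cross-section at z = 14 is a subset of the cross-section at z = 10.

entirely on top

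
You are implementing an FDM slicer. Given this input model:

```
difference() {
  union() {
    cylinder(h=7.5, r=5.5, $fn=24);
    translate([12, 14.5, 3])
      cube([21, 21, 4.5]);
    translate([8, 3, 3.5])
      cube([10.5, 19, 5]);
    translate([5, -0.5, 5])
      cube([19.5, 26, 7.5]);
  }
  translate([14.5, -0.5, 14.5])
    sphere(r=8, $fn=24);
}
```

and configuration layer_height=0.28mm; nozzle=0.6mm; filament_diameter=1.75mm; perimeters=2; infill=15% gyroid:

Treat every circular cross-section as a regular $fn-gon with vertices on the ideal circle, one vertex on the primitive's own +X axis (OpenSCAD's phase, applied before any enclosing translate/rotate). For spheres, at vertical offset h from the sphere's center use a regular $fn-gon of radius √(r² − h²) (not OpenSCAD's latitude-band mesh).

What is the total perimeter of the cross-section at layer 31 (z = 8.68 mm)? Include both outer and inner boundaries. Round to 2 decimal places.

At z = 8.68 mm: the cylinder is not intersected at this z (z outside [0, 7.5]); the cube at (12, 14.5) is not intersected at this z (z outside [3, 7.5]); the cube at (8, 3) is absent (z outside [3.5, 8.5]); the cube at (5, -0.5) is present — its section is the full 19.5×26 rectangle (perimeter 91.00 mm); Taking the union: only the 19.5×26 cube at (5, -0.5) is present, so the union is just that shape — boundary = 91.00 mm; the sphere at (14.5, -0.5): section is a regular 24-gon, circumradius = √(r²−h²) = √(8²−5.82²) = 5.489 (perimeter = 2·24·5.489·sin(180°/24) = 34.39 mm); Taking the first minus the rest: starting from that combined region, the r=8 sphere at (14.5, -0.5) partially overlaps it — only the 46.79 mm² overlap (of its 93.57 mm²) is removed, clipping the outline — boundary = 97.22 mm. Overall, the cross-section is a single solid region. Total boundary length (outer) = 97.22 mm.

97.22 mm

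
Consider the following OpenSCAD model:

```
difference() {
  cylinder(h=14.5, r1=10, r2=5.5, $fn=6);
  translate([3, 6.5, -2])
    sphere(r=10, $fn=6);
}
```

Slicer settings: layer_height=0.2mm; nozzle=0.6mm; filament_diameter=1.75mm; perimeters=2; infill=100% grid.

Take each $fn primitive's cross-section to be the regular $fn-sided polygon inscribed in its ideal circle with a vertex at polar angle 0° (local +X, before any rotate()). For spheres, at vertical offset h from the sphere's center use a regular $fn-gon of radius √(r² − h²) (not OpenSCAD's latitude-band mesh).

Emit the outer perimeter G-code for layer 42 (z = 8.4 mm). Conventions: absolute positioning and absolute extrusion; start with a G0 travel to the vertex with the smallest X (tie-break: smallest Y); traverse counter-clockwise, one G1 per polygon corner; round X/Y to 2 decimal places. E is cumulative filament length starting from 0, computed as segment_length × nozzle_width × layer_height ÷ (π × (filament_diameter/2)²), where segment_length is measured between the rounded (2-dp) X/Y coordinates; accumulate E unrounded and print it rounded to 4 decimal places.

G0 X-7.39 Y0.00 Z8.40
G1 X-3.70 Y-6.40 E0.3686
G1 X3.70 Y-6.40 E0.7378
G1 X7.39 Y0.00 E1.1063
G1 X3.70 Y6.40 E1.4749
G1 X-3.70 Y6.40 E1.8441
G1 X-7.39 Y0.00 E2.2126

At z = 8.4 mm: the cone (r1=10→r2=5.5) has section circumradius 7.393 here — a regular 6-gon; the sphere at (3, 6.5) is absent (|z−center|=10.400 > r=10); Subtracting the remaining from the first: none of the subtracted shapes is present at this height, so the cone is unchanged — 1 connected region. The outline is a single polygon with 6 vertices. Extrusion per mm of travel: 0.6 × 0.2 / (π × 0.875²) = 0.049890. Accumulating E over each segment gives final E = 2.2126.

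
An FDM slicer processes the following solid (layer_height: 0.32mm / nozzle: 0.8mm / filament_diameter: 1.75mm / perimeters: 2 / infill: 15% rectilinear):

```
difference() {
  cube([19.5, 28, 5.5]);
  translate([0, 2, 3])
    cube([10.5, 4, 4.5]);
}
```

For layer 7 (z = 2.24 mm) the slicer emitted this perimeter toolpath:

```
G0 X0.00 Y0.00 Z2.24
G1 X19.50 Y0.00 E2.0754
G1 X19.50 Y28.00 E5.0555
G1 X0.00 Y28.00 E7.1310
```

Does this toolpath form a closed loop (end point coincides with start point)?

no

Start point (G0): (0.00, 0.00). End point (last G1): the path does not return to the start — open.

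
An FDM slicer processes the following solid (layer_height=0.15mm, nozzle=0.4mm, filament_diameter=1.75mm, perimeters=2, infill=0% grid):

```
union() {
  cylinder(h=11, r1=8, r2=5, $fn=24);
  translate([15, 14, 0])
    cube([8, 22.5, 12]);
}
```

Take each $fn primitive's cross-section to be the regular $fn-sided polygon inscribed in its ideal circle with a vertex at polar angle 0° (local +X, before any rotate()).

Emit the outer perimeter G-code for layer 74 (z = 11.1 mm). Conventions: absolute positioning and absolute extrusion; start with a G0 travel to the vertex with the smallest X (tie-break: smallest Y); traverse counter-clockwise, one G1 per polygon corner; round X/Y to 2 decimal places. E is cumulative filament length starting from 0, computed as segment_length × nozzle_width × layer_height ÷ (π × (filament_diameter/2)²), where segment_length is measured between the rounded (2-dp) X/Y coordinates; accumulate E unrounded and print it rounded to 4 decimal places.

At z = 11.1 mm: the cone is absent (z outside [0, 11]); the 8×22.5 cube at (15, 14) contributes its full rectangle; Combining (union): only the 8×22.5 cube at (15, 14) is present, so the union is just that shape — 1 connected region. The outline is a single polygon with 4 vertices. Extrusion per mm of travel: 0.4 × 0.15 / (π × 0.875²) = 0.024945. Accumulating E over each segment gives final E = 1.5217.

G0 X15.00 Y14.00 Z11.10
G1 X23.00 Y14.00 E0.1996
G1 X23.00 Y36.50 E0.7608
G1 X15.00 Y36.50 E0.9604
G1 X15.00 Y14.00 E1.5217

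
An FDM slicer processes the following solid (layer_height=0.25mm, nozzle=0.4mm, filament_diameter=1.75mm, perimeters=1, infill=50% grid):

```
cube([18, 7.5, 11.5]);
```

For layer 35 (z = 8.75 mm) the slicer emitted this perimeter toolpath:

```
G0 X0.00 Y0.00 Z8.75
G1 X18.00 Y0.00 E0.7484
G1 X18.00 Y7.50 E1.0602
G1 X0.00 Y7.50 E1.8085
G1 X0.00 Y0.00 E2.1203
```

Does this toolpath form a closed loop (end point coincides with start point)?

Start point (G0): (0.00, 0.00). End point (last G1): the path returns to the start — closed.

yes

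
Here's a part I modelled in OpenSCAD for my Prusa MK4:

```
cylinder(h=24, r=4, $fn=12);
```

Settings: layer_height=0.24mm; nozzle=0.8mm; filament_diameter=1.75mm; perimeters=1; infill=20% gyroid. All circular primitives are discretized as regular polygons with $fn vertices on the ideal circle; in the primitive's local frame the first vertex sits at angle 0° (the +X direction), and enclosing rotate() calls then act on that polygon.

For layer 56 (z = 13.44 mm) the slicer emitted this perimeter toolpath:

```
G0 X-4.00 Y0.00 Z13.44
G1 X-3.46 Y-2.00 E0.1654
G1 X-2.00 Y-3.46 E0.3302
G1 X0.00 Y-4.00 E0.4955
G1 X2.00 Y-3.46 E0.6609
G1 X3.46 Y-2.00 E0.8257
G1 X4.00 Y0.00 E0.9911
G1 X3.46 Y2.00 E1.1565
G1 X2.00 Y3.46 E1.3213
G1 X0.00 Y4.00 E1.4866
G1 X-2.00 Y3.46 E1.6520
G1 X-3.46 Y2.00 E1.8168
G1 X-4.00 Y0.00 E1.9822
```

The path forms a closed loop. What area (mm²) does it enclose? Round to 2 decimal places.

47.94 mm²

Apply the shoelace formula to the sequence of (X, Y) vertices; enclosed area = 47.94 mm².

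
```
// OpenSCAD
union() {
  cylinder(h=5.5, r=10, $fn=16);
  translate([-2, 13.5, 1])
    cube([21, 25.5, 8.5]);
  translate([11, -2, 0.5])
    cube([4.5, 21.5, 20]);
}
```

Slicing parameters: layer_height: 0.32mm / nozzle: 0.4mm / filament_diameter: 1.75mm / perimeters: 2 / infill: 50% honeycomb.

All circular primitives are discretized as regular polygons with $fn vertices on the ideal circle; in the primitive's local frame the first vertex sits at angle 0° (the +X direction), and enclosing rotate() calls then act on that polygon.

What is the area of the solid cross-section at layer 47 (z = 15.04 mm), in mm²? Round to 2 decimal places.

At z = 15.04 mm: the cylinder is not intersected at this z (z outside [0, 5.5]); the cube at (-2, 13.5) is absent (z outside [1, 9.5]); the 4.5×21.5 cube at (11, -2) contributes its full rectangle (area 96.75 mm²); Merging all regions: only the 4.5×21.5 cube at (11, -2) is present, so the union is just that shape — area = 96.75 mm². Overall, the cross-section is a single solid region. Net area = 96.75 mm².

96.75 mm²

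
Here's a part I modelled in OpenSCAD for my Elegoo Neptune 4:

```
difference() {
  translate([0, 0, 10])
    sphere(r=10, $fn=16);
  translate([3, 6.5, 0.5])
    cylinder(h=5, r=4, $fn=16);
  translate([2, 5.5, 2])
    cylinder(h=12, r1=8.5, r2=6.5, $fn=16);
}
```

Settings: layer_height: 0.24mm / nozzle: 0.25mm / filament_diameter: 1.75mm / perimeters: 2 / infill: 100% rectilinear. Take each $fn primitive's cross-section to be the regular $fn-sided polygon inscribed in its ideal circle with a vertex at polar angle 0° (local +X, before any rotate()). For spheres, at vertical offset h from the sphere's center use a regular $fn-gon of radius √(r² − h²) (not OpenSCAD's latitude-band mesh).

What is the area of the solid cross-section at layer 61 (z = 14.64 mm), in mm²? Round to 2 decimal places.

240.23 mm²

At z = 14.64 mm: the sphere: section is a regular 16-gon, circumradius = √(r²−h²) = √(10²−4.64²) = 8.858 (area = (16/2)·8.858²·sin(360°/16) = 240.23 mm²); the cylinder at (3, 6.5) does not reach this height (z outside [0.5, 5.5]); the cone at (2, 5.5) does not reach this height (z outside [2, 14]); After the difference (first − rest): none of the subtracted shapes is present at this height, so the r=10 sphere is unchanged — area = 240.23 mm². Overall, the cross-section is a single solid region. Net area = 240.23 mm².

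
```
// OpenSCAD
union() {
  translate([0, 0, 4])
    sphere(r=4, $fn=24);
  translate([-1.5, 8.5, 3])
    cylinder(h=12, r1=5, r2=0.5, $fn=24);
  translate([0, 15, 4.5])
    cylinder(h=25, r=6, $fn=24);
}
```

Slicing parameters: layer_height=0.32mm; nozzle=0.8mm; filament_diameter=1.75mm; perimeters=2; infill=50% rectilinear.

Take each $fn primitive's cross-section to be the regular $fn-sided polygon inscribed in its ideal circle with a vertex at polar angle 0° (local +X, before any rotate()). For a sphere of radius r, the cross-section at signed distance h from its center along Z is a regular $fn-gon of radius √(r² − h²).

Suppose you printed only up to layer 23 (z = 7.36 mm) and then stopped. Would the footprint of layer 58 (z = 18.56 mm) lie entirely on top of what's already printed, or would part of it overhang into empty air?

entirely on top

Compare the two slices. At z = 7.36: the r=4 sphere slices to a regular 24-gon of circumradius 2.170 (√(r²−h²) with h=3.36 from center) (area = (24/2)·2.170²·sin(360°/24) = 14.63 mm²); the cone at (-1.5, 8.5) (r1=5→r2=0.5) has section circumradius 3.365 here — a regular 24-gon (area = (24/2)·3.365²·sin(360°/24) = 35.17 mm²); the r=6 cylinder at (0, 15) gives a regular 24-gon of circumradius 6 (constant along its height) (area = (24/2)·6.000²·sin(360°/24) = 111.81 mm²); Merging all regions: the regions partially overlap — summed areas 161.61 mm² minus the doubly-counted overlap 11.09 mm² gives 150.51 mm² — area = 150.51 mm². At z = 18.56: the sphere is absent (|z−center|=14.560 > r=4); the cone at (-1.5, 8.5) does not reach this height (z outside [3, 15]); the r=6 cylinder at (0, 15) contributes a regular 24-gon of circumradius 6 (area = (24/2)·6.000²·sin(360°/24) = 111.81 mm²); Merging all regions: only the r=6 cylinder at (0, 15) is present, so the union is just that shape — area = 111.81 mm². Checking containment: the cross-section at z = 18.56 is a subset of the cross-section at z = 7.36.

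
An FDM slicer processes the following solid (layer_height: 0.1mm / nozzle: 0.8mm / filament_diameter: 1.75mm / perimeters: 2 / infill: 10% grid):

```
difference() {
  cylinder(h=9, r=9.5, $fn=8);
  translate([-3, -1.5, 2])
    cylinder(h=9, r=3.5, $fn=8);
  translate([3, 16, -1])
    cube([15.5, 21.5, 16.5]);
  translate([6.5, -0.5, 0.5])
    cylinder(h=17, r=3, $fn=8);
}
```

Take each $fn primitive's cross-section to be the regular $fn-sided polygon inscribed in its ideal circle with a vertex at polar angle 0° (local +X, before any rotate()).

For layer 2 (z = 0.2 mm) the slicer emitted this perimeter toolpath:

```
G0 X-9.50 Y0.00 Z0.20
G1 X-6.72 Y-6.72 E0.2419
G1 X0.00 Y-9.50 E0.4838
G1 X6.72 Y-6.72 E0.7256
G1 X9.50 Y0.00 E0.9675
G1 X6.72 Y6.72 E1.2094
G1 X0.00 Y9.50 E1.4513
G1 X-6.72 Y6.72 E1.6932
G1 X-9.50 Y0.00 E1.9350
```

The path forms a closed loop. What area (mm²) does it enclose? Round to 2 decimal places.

Apply the shoelace formula to the sequence of (X, Y) vertices; enclosed area = 255.36 mm².

255.36 mm²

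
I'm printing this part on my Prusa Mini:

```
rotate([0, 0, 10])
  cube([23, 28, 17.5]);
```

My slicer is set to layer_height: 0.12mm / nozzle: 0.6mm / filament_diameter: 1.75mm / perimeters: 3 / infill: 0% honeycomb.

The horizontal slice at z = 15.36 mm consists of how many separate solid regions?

1

At z = 15.36 mm: the 23×28 cube contributes its full rectangle; (rotated 10° about Z; rotation is an isometry so areas/perimeters/island counts are preserved). The result has 1 disconnected region.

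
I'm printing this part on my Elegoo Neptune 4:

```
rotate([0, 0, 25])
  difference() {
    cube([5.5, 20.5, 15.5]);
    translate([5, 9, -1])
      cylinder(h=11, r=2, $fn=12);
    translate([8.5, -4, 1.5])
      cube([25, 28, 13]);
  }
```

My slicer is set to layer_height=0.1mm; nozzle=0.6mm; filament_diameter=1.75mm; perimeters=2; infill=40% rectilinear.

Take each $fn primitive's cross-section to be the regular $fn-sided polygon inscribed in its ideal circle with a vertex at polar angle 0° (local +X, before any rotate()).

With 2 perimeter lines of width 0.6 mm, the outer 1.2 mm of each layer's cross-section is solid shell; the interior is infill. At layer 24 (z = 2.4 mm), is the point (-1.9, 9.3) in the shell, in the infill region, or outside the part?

shell

At z = 2.4 mm: the cube (footprint 5.5×20.5) is included at this height; the cylinder at (5, 9): section is a regular 12-gon, circumradius r=2; the cube at (8.5, -4) is present — its section is the full 25×28 rectangle; After the difference (first − rest): starting from the 5.5×20.5 cube, the r=2 cylinder at (5, 9) partially overlaps it — only the 7.93 mm² overlap (of its 12.00 mm²) is removed, clipping the outline; the 25×28 cube at (8.5, -4) misses the remaining region (no effect) — 1 connected region; (rotated 25° about Z; rotation is an isometry so areas/perimeters/island counts are preserved). Overall, the cross-section is a single solid region. Undo the 25° rotation: the query point maps to (2.208, 9.232) in the un-rotated model frame. The nearest boundary edge runs (3.27, 10.00)→(3.00, 9.00); distance from the point to it = 0.82 mm. The point is inside the cross-section, 0.82 mm from the nearest boundary — within the 1.2 mm shell band (2 × 0.6).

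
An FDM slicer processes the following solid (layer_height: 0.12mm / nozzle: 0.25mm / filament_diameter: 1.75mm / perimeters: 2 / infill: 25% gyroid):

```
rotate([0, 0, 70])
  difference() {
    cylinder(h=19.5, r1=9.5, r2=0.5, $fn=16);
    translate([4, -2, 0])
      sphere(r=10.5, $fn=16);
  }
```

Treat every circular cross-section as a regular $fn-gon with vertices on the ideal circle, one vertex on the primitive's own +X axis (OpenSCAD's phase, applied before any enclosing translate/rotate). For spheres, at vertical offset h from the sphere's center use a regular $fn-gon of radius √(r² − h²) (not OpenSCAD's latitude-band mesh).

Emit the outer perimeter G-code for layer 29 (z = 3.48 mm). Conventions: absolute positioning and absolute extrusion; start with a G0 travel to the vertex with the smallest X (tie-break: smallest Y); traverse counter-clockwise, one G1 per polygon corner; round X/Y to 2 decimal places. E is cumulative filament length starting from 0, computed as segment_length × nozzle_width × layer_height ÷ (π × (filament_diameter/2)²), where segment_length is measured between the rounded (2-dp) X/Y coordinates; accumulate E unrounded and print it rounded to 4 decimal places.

G0 X-7.89 Y-0.34 Z3.48
G1 X-7.15 Y-3.34 E0.0385
G1 X-5.33 Y-5.82 E0.0769
G1 X-2.70 Y-7.42 E0.1153
G1 X0.34 Y-7.89 E0.1537
G1 X3.34 Y-7.15 E0.1922
G1 X3.84 Y-6.78 E0.2000
G1 X3.68 Y-6.82 E0.2020
G1 X-0.14 Y-6.23 E0.2502
G1 X-3.45 Y-4.23 E0.2985
G1 X-5.73 Y-1.11 E0.3467
G1 X-6.65 Y2.64 E0.3948
G1 X-6.38 Y4.42 E0.4173
G1 X-7.42 Y2.70 E0.4424
G1 X-7.89 Y-0.34 E0.4807

At z = 3.48 mm: the cone contributes a regular 16-gon of circumradius 7.894 (interpolated between r1=9.5 and r2=0.5 at t=0.178); the r=10.5 sphere at (4, -2) contributes a regular 16-gon of circumradius √(10.5²−3.48²) = 9.907; After the difference (first − rest): starting from the cone, the r=10.5 sphere at (4, -2) partially overlaps it — only the 159.78 mm² overlap (of its 300.45 mm²) is removed, clipping the outline — 1 connected region; (rotated 70° about Z; rotation is an isometry so areas/perimeters/island counts are preserved). The outline is a single polygon with 14 vertices. Extrusion per mm of travel: 0.25 × 0.12 / (π × 0.875²) = 0.012473. Accumulating E over each segment gives final E = 0.4807.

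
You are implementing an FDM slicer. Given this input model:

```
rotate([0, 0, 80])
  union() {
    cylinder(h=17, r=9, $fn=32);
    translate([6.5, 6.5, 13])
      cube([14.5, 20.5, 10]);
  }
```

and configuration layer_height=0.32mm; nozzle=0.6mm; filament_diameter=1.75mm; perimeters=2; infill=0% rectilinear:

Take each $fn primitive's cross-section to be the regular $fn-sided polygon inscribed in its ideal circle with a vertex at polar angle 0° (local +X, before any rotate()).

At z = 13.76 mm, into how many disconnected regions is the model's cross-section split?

2

At z = 13.76 mm: the r=9 cylinder gives a regular 32-gon of circumradius 9 (constant along its height); the cube at (6.5, 6.5) is present — its section is the full 14.5×20.5 rectangle; Combining (union): the 2 present regions are separate (no shared area or edge), so areas and boundary lengths simply add and each stays a separate island — 2 connected regions; (whole slice rotated 80° about Z — lengths, areas and connectivity unchanged). The result has 2 disconnected regions.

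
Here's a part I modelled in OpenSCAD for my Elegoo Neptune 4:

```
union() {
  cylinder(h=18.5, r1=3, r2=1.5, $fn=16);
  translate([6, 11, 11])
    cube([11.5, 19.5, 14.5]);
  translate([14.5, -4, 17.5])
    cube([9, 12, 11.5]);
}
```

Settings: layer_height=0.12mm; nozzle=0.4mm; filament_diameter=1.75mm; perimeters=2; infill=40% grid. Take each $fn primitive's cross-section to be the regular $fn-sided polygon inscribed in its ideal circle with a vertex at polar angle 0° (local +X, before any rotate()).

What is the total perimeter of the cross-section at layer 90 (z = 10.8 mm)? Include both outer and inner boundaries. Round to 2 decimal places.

13.26 mm

At z = 10.8 mm: the cone contributes a regular 16-gon of circumradius 2.124 (interpolated between r1=3 and r2=1.5 at t=0.584) (perimeter = 2·16·2.124·sin(180°/16) = 13.26 mm); the cube at (6, 11) is not intersected at this z (z outside [11, 25.5]); the cube at (14.5, -4) is absent (z outside [17.5, 29]); Merging all regions: only the cone is present, so the union is just that shape — boundary = 13.26 mm. Overall, the cross-section is a single solid region. Total boundary length (outer) = 13.26 mm.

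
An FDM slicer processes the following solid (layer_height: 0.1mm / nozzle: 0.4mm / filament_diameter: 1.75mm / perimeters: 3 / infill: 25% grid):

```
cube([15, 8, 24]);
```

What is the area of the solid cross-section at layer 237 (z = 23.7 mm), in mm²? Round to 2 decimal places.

At z = 23.7 mm: the 15×8 cube contributes its full rectangle (area 120.00 mm²). Overall, the cross-section is a single solid region. Net area = 120.00 mm².

120.00 mm²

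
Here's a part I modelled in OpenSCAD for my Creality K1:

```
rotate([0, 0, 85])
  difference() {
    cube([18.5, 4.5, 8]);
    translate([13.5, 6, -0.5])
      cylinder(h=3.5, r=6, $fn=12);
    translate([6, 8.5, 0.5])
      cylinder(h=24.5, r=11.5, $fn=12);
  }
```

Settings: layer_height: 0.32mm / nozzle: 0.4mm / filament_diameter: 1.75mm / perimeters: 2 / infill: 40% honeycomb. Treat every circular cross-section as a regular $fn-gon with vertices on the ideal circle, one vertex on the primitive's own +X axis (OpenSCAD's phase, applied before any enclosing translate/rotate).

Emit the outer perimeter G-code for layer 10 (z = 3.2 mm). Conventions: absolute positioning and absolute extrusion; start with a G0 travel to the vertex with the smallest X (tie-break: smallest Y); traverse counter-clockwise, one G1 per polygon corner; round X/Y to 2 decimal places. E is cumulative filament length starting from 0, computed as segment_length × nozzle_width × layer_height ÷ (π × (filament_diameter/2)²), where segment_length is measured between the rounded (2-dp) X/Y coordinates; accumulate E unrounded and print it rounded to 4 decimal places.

At z = 3.2 mm: the cube (footprint 18.5×4.5) is included at this height; the cylinder at (13.5, 6) is absent (z outside [-0.5, 3]); the r=11.5 cylinder at (6, 8.5) contributes a regular 12-gon of circumradius 11.5; Taking the first minus the rest: starting from the 18.5×4.5 cube, the r=11.5 cylinder at (6, 8.5) partially overlaps it — only the 68.45 mm² overlap (of its 396.75 mm²) is removed, clipping the outline — 1 connected region; (rotated 85° about Z; rotation is an isometry so areas/perimeters/island counts are preserved). The outline is a single polygon with 5 vertices. Extrusion per mm of travel: 0.4 × 0.32 / (π × 0.875²) = 0.053216. Accumulating E over each segment gives final E = 0.9342.

G0 X-3.05 Y16.76 Z3.20
G1 X-1.35 Y16.14 E0.0963
G1 X1.15 Y13.16 E0.3033
G1 X1.61 Y18.43 E0.5848
G1 X-2.87 Y18.82 E0.8241
G1 X-3.05 Y16.76 E0.9342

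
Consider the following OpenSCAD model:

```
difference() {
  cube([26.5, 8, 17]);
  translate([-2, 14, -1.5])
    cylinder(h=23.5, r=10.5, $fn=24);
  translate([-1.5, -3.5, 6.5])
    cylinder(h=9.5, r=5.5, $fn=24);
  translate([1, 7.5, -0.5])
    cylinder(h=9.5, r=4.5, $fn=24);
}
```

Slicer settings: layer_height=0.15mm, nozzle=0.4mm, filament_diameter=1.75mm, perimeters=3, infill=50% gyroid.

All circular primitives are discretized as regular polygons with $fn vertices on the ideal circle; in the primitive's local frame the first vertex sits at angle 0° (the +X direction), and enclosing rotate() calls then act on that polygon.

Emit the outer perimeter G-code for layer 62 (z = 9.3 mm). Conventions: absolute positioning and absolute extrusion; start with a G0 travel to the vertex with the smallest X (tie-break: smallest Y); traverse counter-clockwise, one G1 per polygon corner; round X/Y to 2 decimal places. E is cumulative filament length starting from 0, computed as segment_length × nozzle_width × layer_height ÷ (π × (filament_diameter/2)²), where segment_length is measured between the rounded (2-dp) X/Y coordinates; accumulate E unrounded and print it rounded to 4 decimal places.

At z = 9.3 mm: the cube (footprint 26.5×8) is included at this height; the cylinder at (-2, 14): section is a regular 24-gon, circumradius r=10.5; the cylinder at (-1.5, -3.5): section is a regular 24-gon, circumradius r=5.5; the cylinder at (1, 7.5) is absent (z outside [-0.5, 9]); After the difference (first − rest): starting from the 26.5×8 cube, the r=10.5 cylinder at (-2, 14) partially overlaps it — only the 17.86 mm² overlap (of its 342.42 mm²) is removed, clipping the outline; the r=5.5 cylinder at (-1.5, -3.5) partially overlaps it — only the 2.90 mm² overlap (of its 93.95 mm²) is removed, clipping the outline — 1 connected region. The outline is a single polygon with 11 vertices. Extrusion per mm of travel: 0.4 × 0.15 / (π × 0.875²) = 0.024945. Accumulating E over each segment gives final E = 1.6227.

G0 X0.00 Y1.78 Z9.30
G1 X1.25 Y1.26 E0.0338
G1 X2.39 Y0.39 E0.0695
G1 X2.69 Y0.00 E0.0818
G1 X26.50 Y0.00 E0.6758
G1 X26.50 Y8.00 E0.8753
G1 X6.52 Y8.00 E1.3737
G1 X5.42 Y6.58 E1.4185
G1 X3.25 Y4.91 E1.4868
G1 X0.72 Y3.86 E1.5552
G1 X0.00 Y3.76 E1.5733
G1 X0.00 Y1.78 E1.6227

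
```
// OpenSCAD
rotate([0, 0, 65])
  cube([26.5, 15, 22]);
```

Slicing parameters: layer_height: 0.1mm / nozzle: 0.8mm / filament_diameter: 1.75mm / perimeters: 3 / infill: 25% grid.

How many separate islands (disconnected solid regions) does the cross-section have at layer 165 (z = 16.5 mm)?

At z = 16.5 mm: the cube is present — its section is the full 26.5×15 rectangle; (whole slice rotated 65° about Z — lengths, areas and connectivity unchanged). Overall, the cross-section is a single solid region. Island count = 1.

1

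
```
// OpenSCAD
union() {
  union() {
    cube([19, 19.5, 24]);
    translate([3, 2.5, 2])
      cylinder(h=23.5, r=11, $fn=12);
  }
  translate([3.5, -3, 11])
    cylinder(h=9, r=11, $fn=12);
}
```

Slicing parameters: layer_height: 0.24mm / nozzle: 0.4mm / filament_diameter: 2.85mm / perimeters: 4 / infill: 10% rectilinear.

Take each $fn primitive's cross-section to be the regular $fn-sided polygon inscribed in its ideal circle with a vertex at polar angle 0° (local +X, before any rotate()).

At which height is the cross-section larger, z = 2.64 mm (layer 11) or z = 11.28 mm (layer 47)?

layer 47 (z = 11.28 mm)

Layer 11 (z = 2.64): the cube (footprint 19×19.5) is included at this height (area 370.50 mm²); the r=11 cylinder at (3, 2.5) gives a regular 12-gon of circumradius 11 (constant along its height) (area = (12/2)·11.000²·sin(360°/12) = 363.00 mm²); Combining (union): the regions partially overlap — summed areas 733.50 mm² minus the doubly-counted overlap 156.71 mm² gives 576.79 mm² — area = 576.79 mm²; the cylinder at (3.5, -3) is absent (z outside [11, 20]); Merging all regions: only that combined region is present, so the union is just that shape — area = 576.79 mm². So its area = 576.79 mm². Layer 47 (z = 11.28): the 19×19.5 cube contributes its full rectangle (area 370.50 mm²); the r=11 cylinder at (3, 2.5) contributes a regular 12-gon of circumradius 11 (area = (12/2)·11.000²·sin(360°/12) = 363.00 mm²); Merging all regions: the regions partially overlap — summed areas 733.50 mm² minus the doubly-counted overlap 156.71 mm² gives 576.79 mm² — area = 576.79 mm²; the r=11 cylinder at (3.5, -3) contributes a regular 12-gon of circumradius 11 (area = (12/2)·11.000²·sin(360°/12) = 363.00 mm²); Combining (union): the regions partially overlap — summed areas 939.79 mm² minus the doubly-counted overlap 245.71 mm² gives 694.08 mm² — area = 694.08 mm². So its area = 694.08 mm². Layer 47 is larger (694.08 vs 576.79 mm²).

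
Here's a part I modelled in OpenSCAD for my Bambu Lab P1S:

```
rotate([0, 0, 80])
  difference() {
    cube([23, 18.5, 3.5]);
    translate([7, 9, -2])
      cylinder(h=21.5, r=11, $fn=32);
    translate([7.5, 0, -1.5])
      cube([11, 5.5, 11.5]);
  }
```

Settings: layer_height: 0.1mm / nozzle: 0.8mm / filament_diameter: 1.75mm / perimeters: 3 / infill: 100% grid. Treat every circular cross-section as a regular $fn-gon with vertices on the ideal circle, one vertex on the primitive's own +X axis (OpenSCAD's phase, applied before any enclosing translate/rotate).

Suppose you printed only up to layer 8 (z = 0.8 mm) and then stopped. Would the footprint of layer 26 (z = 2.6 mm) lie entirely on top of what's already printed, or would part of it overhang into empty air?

Compare the two slices. At z = 0.8: the cube is present — its section is the full 23×18.5 rectangle (area 425.50 mm²); the cylinder at (7, 9): section is a regular 32-gon, circumradius r=11 (area = (32/2)·11.000²·sin(360°/32) = 377.69 mm²); the 11×5.5 cube at (7.5, 0) contributes its full rectangle (area 60.50 mm²); Taking the first minus the rest: starting from the 23×18.5 cube (425.50 mm²), the r=11 cylinder at (7, 9) partially overlaps it — only the 303.60 mm² overlap (of its 377.69 mm²) is removed, clipping the outline; the 11×5.5 cube at (7.5, 0) partially overlaps it — only the 14.90 mm² overlap (of its 60.50 mm²) is removed, clipping the outline — area = 107.00 mm²; (whole slice rotated 80° about Z — lengths, areas and connectivity unchanged). At z = 2.6: the cube (footprint 23×18.5) is included at this height (area 425.50 mm²); the r=11 cylinder at (7, 9) contributes a regular 32-gon of circumradius 11 (area = (32/2)·11.000²·sin(360°/32) = 377.69 mm²); the cube at (7.5, 0) (footprint 11×5.5) is included at this height (area 60.50 mm²); After the difference (first − rest): starting from the 23×18.5 cube (425.50 mm²), the r=11 cylinder at (7, 9) partially overlaps it — only the 303.60 mm² overlap (of its 377.69 mm²) is removed, clipping the outline; the 11×5.5 cube at (7.5, 0) partially overlaps it — only the 14.90 mm² overlap (of its 60.50 mm²) is removed, clipping the outline — area = 107.00 mm²; (rotated 80° about Z; rotation is an isometry so areas/perimeters/island counts are preserved). Checking containment: the cross-section at z = 2.6 is a subset of the cross-section at z = 0.8.

entirely on top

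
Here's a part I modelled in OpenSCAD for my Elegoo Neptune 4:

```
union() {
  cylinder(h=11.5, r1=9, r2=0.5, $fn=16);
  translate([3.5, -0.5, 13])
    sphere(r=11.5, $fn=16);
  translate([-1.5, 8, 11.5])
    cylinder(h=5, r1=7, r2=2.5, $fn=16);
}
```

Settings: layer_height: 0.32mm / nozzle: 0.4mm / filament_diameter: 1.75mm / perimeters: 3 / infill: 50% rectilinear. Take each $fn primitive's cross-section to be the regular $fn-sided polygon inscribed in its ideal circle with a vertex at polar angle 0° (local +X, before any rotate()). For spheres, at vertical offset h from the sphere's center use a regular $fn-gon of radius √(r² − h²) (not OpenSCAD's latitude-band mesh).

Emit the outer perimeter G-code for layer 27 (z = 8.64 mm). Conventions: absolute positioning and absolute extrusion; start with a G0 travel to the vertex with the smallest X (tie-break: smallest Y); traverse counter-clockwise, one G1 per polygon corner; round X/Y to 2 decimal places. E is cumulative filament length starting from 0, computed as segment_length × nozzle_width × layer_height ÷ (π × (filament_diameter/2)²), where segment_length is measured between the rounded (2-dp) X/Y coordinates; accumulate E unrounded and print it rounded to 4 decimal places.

G0 X-7.14 Y-0.50 Z8.64
G1 X-6.33 Y-4.57 E0.2208
G1 X-4.02 Y-8.02 E0.4418
G1 X-0.57 Y-10.33 E0.6627
G1 X3.50 Y-11.14 E0.8836
G1 X7.57 Y-10.33 E1.1044
G1 X11.02 Y-8.02 E1.3254
G1 X13.33 Y-4.57 E1.5463
G1 X14.14 Y-0.50 E1.7672
G1 X13.33 Y3.57 E1.9880
G1 X11.02 Y7.02 E2.2089
G1 X7.57 Y9.33 E2.4299
G1 X3.50 Y10.14 E2.6507
G1 X-0.57 Y9.33 E2.8716
G1 X-4.02 Y7.02 E3.0925
G1 X-6.33 Y3.57 E3.3135
G1 X-7.14 Y-0.50 E3.5343

At z = 8.64 mm: the cone: at t=0.751 of its height the radius interpolates to r₁+(r₂−r₁)t = 2.614, giving a regular 16-gon of that circumradius; the sphere at (3.5, -0.5): section is a regular 16-gon, circumradius = √(r²−h²) = √(11.5²−4.36²) = 10.641; the cone at (-1.5, 8) does not reach this height (z outside [11.5, 16.5]); Merging all regions: the cone lies entirely inside the r=11.5 sphere at (3.5, -0.5), so the union is just the r=11.5 sphere at (3.5, -0.5) — 1 connected region. The outline is a single polygon with 16 vertices. Extrusion per mm of travel: 0.4 × 0.32 / (π × 0.875²) = 0.053216. Accumulating E over each segment gives final E = 3.5343.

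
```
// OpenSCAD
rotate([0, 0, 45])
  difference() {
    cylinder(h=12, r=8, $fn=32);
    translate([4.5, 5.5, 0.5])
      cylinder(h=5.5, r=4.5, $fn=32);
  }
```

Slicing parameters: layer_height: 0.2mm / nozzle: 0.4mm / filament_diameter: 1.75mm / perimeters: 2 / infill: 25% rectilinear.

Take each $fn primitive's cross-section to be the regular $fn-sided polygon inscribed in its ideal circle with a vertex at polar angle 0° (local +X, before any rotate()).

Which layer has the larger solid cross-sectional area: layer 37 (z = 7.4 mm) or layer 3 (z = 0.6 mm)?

layer 37 (z = 7.4 mm)

Layer 37 (z = 7.4): the r=8 cylinder gives a regular 32-gon of circumradius 8 (constant along its height) (area = (32/2)·8.000²·sin(360°/32) = 199.77 mm²); the cylinder at (4.5, 5.5) is absent (z outside [0.5, 6]); Subtracting the remaining from the first: none of the subtracted shapes is present at this height, so the r=8 cylinder is unchanged — area = 199.77 mm²; (whole slice rotated 45° about Z — lengths, areas and connectivity unchanged). So its area = 199.77 mm². Layer 3 (z = 0.6): the r=8 cylinder gives a regular 32-gon of circumradius 8 (constant along its height) (area = (32/2)·8.000²·sin(360°/32) = 199.77 mm²); the cylinder at (4.5, 5.5): section is a regular 32-gon, circumradius r=4.5 (area = (32/2)·4.500²·sin(360°/32) = 63.21 mm²); Taking the first minus the rest: starting from the r=8 cylinder (199.77 mm²), the r=4.5 cylinder at (4.5, 5.5) partially overlaps it — only the 35.42 mm² overlap (of its 63.21 mm²) is removed, clipping the outline — area = 164.35 mm²; (whole slice rotated 45° about Z — lengths, areas and connectivity unchanged). So its area = 164.35 mm². Layer 37 is larger (199.77 vs 164.35 mm²).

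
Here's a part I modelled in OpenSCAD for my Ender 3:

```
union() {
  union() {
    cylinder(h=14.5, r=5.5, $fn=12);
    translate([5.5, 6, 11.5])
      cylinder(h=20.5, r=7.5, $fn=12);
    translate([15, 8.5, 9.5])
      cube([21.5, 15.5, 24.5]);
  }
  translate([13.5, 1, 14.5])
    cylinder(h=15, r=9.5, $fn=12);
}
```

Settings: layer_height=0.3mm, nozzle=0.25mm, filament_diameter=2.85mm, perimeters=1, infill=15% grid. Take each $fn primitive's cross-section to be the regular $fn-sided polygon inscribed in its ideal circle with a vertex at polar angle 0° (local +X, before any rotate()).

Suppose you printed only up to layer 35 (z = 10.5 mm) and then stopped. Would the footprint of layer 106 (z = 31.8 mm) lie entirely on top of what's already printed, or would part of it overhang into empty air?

part overhangs

Compare the two slices. At z = 10.5: the r=5.5 cylinder contributes a regular 12-gon of circumradius 5.5 (area = (12/2)·5.500²·sin(360°/12) = 90.75 mm²); the cylinder at (5.5, 6) is not intersected at this z (z outside [11.5, 32]); the cube at (15, 8.5) (footprint 21.5×15.5) is included at this height (area 333.25 mm²); Merging all regions: the 2 present regions are separate (no shared area or edge), so areas and boundary lengths simply add and each stays a separate island — area = 424.00 mm²; the cylinder at (13.5, 1) is absent (z outside [14.5, 29.5]); Combining (union): only that combined region is present, so the union is just that shape — area = 424.00 mm². At z = 31.8: the cylinder is absent (z outside [0, 14.5]); the cylinder at (5.5, 6): section is a regular 12-gon, circumradius r=7.5 (area = (12/2)·7.500²·sin(360°/12) = 168.75 mm²); the cube at (15, 8.5) (footprint 21.5×15.5) is included at this height (area 333.25 mm²); Taking the union: the 2 present regions are separate (no shared area or edge), so areas and boundary lengths simply add and each stays a separate island — area = 502.00 mm²; the cylinder at (13.5, 1) is absent (z outside [14.5, 29.5]); Taking the union: only the result so far is present, so the union is just that shape — area = 502.00 mm². Checking containment: at z = 31.8 the cross-section extends beyond the z = 10.5 cross-section by about 138.56 mm².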